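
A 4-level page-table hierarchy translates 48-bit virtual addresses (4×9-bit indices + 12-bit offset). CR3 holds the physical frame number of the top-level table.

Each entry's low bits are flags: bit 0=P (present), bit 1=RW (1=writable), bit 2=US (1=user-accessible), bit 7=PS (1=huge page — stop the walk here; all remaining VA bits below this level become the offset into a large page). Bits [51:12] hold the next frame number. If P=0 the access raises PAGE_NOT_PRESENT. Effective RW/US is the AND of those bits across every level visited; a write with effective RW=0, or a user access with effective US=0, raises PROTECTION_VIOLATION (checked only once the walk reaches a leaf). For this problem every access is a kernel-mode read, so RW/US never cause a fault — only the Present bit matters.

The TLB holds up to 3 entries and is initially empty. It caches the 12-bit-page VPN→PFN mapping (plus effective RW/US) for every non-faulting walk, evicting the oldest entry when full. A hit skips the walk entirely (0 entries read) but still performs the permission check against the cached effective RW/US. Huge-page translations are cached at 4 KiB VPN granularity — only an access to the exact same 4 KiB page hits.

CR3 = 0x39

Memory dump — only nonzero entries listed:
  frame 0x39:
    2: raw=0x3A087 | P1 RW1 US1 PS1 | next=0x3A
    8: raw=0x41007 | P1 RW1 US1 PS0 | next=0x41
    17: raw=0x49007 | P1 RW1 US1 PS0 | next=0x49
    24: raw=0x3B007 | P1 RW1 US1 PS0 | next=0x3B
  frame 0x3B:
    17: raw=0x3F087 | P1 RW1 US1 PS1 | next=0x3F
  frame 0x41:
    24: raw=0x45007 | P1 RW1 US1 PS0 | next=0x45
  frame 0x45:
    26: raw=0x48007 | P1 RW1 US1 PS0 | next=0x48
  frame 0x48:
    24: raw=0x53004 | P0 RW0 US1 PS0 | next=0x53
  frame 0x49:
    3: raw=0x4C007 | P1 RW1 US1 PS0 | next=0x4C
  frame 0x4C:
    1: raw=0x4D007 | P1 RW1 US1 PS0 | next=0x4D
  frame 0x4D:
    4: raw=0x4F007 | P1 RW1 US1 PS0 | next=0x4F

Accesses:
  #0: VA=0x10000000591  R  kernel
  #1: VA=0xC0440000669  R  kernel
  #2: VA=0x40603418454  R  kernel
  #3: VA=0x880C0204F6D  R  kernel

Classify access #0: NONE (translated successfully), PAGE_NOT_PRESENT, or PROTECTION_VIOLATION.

Per-access translation:
#0 VA=0x10000000591 (r,kernel):
  L0 @0x39[2] → 0x3A087  P=1,RW=1,US=1,PS=1
  ✓ 0x3A591 (huge @L0)  — 1 lookups
#1 VA=0xC0440000669 (r,kernel):
  L0 @0x39[24] → 0x3B007  P=1,RW=1,US=1,PS=0
  L1 @0x3B[17] → 0x3F087  P=1,RW=1,US=1,PS=1
  ✓ 0x3F669 (huge @L1)  — 2 lookups
#2 VA=0x40603418454 (r,kernel):
  L0 @0x39[8] → 0x41007  P=1,RW=1,US=1,PS=0
  L1 @0x41[24] → 0x45007  P=1,RW=1,US=1,PS=0
  L2 @0x45[26] → 0x48007  P=1,RW=1,US=1,PS=0
  L3 @0x48[24] → 0x53004  P=0,RW=0,US=1,PS=0
  ⇒ fault: PAGE_NOT_PRESENT  — 4 lookups
#3 VA=0x880C0204F6D (r,kernel):
  L0 @0x39[17] → 0x49007  P=1,RW=1,US=1,PS=0
  L1 @0x49[3] → 0x4C007  P=1,RW=1,US=1,PS=0
  L2 @0x4C[1] → 0x4D007  P=1,RW=1,US=1,PS=0
  L3 @0x4D[4] → 0x4F007  P=1,RW=1,US=1,PS=0
  ✓ 0x4FF6D  — 4 lookups

Access #0 fault: NONE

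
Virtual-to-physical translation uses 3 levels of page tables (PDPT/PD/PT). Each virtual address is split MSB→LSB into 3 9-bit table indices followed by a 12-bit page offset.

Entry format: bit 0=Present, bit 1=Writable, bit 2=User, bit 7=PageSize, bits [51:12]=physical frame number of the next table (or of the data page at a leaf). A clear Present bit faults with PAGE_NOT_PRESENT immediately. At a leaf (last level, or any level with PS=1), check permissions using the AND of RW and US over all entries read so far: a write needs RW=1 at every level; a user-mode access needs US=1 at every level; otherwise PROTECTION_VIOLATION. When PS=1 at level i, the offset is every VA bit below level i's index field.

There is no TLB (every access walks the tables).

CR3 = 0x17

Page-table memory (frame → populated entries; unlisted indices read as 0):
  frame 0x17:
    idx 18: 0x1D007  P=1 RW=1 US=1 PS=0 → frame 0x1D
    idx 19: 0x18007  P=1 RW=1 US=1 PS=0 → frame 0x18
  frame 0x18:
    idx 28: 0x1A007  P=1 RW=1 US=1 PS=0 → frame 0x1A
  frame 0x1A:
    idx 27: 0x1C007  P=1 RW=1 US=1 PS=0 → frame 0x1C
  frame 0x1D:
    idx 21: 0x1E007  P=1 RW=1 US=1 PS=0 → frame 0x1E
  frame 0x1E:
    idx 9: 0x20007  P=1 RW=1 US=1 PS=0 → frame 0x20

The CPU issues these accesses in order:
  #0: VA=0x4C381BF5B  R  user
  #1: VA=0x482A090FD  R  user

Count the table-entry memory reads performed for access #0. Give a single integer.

Per-access translation:
#0 VA=0x4C381BF5B (r,user):
  L0: frame=0x17 idx=19 entry=0x18007 [P=1 RW=1 US=1 PS=0]
  L1: frame=0x18 idx=28 entry=0x1A007 [P=1 RW=1 US=1 PS=0]
  L2: frame=0x1A idx=27 entry=0x1C007 [P=1 RW=1 US=1 PS=0]
  ⇒ phys 0x1CF5B  [3 reads]
#1 VA=0x482A090FD (r,user):
  L0: frame=0x17 idx=18 entry=0x1D007 [P=1 RW=1 US=1 PS=0]
  L1: frame=0x1D idx=21 entry=0x1E007 [P=1 RW=1 US=1 PS=0]
  L2: frame=0x1E idx=9 entry=0x20007 [P=1 RW=1 US=1 PS=0]
  ⇒ phys 0x200FD  [3 reads]

Entries read for #0: 3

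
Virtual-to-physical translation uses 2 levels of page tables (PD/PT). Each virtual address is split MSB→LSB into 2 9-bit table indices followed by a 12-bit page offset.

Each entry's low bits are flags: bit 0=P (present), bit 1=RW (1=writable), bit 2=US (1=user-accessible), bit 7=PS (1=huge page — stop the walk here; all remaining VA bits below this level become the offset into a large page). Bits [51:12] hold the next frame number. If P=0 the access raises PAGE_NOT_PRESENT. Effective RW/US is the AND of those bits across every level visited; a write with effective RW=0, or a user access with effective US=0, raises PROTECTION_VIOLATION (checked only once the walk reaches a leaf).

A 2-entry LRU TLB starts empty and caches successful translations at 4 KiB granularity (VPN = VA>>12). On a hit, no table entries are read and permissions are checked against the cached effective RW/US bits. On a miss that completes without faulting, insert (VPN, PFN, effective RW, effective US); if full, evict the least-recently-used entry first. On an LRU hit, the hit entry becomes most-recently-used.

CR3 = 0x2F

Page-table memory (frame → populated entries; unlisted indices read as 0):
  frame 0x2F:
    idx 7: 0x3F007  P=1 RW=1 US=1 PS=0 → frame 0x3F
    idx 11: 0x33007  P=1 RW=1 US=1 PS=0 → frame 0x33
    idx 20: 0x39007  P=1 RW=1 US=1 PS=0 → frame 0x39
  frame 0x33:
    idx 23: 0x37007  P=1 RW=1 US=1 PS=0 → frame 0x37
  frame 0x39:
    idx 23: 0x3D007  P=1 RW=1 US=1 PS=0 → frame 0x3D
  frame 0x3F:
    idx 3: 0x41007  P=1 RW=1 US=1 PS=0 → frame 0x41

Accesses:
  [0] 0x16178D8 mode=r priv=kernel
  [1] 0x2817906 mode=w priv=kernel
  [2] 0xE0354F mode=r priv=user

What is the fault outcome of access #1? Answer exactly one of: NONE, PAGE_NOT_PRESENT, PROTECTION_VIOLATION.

Per-access translation:
#0 VA=0x16178D8 (r,kernel):
  lvl0: tbl 0x2F, slot 11 ⇒ 0x33007 (P1/RW1/US1/PS0)
  lvl1: tbl 0x33, slot 23 ⇒ 0x37007 (P1/RW1/US1/PS0)
  → PA=0x378D8  (2 entries read)
#1 VA=0x2817906 (w,kernel):
  lvl0: tbl 0x2F, slot 20 ⇒ 0x39007 (P1/RW1/US1/PS0)
  lvl1: tbl 0x39, slot 23 ⇒ 0x3D007 (P1/RW1/US1/PS0)
  → PA=0x3D906  (2 entries read)
#2 VA=0xE0354F (r,user):
  lvl0: tbl 0x2F, slot 7 ⇒ 0x3F007 (P1/RW1/US1/PS0)
  lvl1: tbl 0x3F, slot 3 ⇒ 0x41007 (P1/RW1/US1/PS0)
  → PA=0x4154F  (2 entries read)

Access #1 fault: NONE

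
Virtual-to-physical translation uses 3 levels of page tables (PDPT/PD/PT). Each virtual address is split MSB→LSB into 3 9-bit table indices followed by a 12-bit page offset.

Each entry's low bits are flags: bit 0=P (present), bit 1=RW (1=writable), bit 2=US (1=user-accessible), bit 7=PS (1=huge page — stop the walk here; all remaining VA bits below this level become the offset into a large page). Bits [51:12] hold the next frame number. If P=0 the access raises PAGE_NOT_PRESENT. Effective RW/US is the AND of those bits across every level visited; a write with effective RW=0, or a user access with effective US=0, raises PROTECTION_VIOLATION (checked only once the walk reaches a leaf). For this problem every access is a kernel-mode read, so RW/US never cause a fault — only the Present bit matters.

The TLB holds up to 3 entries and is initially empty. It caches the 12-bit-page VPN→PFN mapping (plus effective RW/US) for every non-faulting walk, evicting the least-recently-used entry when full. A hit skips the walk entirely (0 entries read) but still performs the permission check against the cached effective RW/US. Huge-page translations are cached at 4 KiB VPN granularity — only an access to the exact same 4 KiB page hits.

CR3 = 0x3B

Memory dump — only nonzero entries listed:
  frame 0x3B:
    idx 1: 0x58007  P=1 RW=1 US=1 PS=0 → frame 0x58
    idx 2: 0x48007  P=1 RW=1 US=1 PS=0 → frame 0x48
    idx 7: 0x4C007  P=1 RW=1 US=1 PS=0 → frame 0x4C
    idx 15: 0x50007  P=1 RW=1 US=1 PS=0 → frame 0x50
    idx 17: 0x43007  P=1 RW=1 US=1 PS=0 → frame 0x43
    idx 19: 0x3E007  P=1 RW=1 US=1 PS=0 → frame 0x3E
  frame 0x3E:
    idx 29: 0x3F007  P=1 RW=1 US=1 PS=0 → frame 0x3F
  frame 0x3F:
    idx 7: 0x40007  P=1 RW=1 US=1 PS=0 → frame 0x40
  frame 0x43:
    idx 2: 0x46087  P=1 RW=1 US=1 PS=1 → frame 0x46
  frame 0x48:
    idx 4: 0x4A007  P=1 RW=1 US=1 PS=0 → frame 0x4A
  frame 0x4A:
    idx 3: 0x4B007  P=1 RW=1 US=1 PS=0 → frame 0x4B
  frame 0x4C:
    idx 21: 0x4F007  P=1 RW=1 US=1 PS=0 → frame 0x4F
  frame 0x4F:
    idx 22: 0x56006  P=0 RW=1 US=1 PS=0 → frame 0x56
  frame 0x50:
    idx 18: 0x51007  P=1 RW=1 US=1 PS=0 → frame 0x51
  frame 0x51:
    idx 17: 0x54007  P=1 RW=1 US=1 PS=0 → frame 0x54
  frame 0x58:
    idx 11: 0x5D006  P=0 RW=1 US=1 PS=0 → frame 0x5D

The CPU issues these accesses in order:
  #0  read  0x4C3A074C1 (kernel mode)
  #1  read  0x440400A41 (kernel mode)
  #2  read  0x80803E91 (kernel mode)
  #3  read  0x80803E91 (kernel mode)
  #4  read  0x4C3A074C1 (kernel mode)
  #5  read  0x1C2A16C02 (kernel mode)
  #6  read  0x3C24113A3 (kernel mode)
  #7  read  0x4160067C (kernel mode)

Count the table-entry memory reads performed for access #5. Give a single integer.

Trace:
#0 VA=0x4C3A074C1 (r,kernel):
  L0: frame=0x3B idx=19 entry=0x3E007 [P=1 RW=1 US=1 PS=0]
  L1: frame=0x3E idx=29 entry=0x3F007 [P=1 RW=1 US=1 PS=0]
  L2: frame=0x3F idx=7 entry=0x40007 [P=1 RW=1 US=1 PS=0]
  → PA=0x404C1  (3 entries read)
#1 VA=0x440400A41 (r,kernel):
  L0: frame=0x3B idx=17 entry=0x43007 [P=1 RW=1 US=1 PS=0]
  L1: frame=0x43 idx=2 entry=0x46087 [P=1 RW=1 US=1 PS=1]
  → PA=0x46A41 (huge @L1)  (2 entries read)
#2 VA=0x80803E91 (r,kernel):
  L0: frame=0x3B idx=2 entry=0x48007 [P=1 RW=1 US=1 PS=0]
  L1: frame=0x48 idx=4 entry=0x4A007 [P=1 RW=1 US=1 PS=0]
  L2: frame=0x4A idx=3 entry=0x4B007 [P=1 RW=1 US=1 PS=0]
  → PA=0x4BE91  (3 entries read)
#3 VA=0x80803E91 (r,kernel):
  TLB hit vpn=0x80803 → PA=0x4BE91
#4 VA=0x4C3A074C1 (r,kernel):
  TLB hit vpn=0x4C3A07 → PA=0x404C1
#5 VA=0x1C2A16C02 (r,kernel):
  L0: frame=0x3B idx=7 entry=0x4C007 [P=1 RW=1 US=1 PS=0]
  L1: frame=0x4C idx=21 entry=0x4F007 [P=1 RW=1 US=1 PS=0]
  L2: frame=0x4F idx=22 entry=0x56006 [P=0 RW=1 US=1 PS=0]
  ✗ PAGE_NOT_PRESENT  [3 reads]
#6 VA=0x3C24113A3 (r,kernel):
  L0: frame=0x3B idx=15 entry=0x50007 [P=1 RW=1 US=1 PS=0]
  L1: frame=0x50 idx=18 entry=0x51007 [P=1 RW=1 US=1 PS=0]
  L2: frame=0x51 idx=17 entry=0x54007 [P=1 RW=1 US=1 PS=0]
  → PA=0x543A3  (3 entries read)
#7 VA=0x4160067C (r,kernel):
  L0: frame=0x3B idx=1 entry=0x58007 [P=1 RW=1 US=1 PS=0]
  L1: frame=0x58 idx=11 entry=0x5D006 [P=0 RW=1 US=1 PS=0]
  ✗ PAGE_NOT_PRESENT  [2 reads]

Entries read for #5: 3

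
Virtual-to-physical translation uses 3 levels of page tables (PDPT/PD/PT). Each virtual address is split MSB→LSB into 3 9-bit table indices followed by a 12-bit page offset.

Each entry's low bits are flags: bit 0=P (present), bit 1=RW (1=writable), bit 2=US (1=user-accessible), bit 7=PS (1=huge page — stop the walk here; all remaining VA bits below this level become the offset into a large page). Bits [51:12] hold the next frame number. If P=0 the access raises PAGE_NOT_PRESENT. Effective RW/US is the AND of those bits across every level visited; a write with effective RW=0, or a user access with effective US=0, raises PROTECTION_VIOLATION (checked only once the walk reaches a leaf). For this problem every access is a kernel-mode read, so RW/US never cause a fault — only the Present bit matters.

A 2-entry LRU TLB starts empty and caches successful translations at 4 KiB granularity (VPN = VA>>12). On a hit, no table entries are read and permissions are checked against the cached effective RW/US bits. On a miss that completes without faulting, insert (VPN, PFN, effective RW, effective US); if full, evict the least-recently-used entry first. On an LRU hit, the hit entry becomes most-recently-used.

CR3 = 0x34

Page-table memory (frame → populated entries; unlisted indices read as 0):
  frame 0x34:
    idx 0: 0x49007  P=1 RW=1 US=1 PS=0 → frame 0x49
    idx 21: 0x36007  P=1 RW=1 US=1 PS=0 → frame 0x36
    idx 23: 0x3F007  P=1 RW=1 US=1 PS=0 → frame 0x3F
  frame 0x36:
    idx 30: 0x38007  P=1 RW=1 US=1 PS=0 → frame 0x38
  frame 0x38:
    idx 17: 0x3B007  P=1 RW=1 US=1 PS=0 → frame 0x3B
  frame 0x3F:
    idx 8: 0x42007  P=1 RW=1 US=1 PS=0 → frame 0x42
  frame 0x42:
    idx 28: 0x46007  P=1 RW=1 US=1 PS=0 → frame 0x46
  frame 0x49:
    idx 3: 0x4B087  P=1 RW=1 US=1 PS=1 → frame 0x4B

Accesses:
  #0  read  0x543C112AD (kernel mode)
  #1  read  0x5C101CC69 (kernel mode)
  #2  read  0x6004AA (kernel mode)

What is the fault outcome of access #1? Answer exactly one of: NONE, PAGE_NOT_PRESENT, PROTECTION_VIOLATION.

Walk each access:
#0 VA=0x543C112AD (r,kernel):
  [0] read 0x34 idx=21: raw=0x36007 flags P=1 W=1 U=1 S=0
  [1] read 0x36 idx=30: raw=0x38007 flags P=1 W=1 U=1 S=0
  [2] read 0x38 idx=17: raw=0x3B007 flags P=1 W=1 U=1 S=0
  ✓ 0x3B2AD  — 3 lookups
#1 VA=0x5C101CC69 (r,kernel):
  [0] read 0x34 idx=23: raw=0x3F007 flags P=1 W=1 U=1 S=0
  [1] read 0x3F idx=8: raw=0x42007 flags P=1 W=1 U=1 S=0
  [2] read 0x42 idx=28: raw=0x46007 flags P=1 W=1 U=1 S=0
  ✓ 0x46C69  — 3 lookups
#2 VA=0x6004AA (r,kernel):
  [0] read 0x34 idx=0: raw=0x49007 flags P=1 W=1 U=1 S=0
  [1] read 0x49 idx=3: raw=0x4B087 flags P=1 W=1 U=1 S=1
  ✓ 0x4B4AA (huge @L1)  — 2 lookups

Access #1 fault: NONE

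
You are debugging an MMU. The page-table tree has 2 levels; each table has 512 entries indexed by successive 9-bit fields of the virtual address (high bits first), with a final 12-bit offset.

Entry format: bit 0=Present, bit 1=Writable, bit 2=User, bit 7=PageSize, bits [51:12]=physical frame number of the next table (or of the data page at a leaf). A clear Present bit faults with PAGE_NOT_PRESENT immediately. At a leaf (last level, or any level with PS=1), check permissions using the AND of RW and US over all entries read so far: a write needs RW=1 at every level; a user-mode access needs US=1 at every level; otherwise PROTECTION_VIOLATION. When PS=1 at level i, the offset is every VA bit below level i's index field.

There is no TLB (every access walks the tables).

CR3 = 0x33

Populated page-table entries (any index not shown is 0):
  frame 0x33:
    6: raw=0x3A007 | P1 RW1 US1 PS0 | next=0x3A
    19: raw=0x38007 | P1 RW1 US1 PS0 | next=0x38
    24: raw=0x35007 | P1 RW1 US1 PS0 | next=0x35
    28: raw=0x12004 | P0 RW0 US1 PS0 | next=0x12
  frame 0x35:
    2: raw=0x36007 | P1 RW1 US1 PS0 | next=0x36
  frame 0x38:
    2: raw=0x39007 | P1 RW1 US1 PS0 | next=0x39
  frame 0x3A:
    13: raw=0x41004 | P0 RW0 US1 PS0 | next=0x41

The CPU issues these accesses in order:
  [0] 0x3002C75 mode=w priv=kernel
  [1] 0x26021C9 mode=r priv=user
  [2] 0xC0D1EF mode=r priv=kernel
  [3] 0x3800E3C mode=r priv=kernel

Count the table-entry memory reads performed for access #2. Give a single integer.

Per-access translation:
#0 VA=0x3002C75 (w,kernel):
  L0 @0x33[24] → 0x35007  P=1,RW=1,US=1,PS=0
  L1 @0x35[2] → 0x36007  P=1,RW=1,US=1,PS=0
  ⇒ phys 0x36C75  [2 reads]
#1 VA=0x26021C9 (r,user):
  L0 @0x33[19] → 0x38007  P=1,RW=1,US=1,PS=0
  L1 @0x38[2] → 0x39007  P=1,RW=1,US=1,PS=0
  ⇒ phys 0x391C9  [2 reads]
#2 VA=0xC0D1EF (r,kernel):
  L0 @0x33[6] → 0x3A007  P=1,RW=1,US=1,PS=0
  L1 @0x3A[13] → 0x41004  P=0,RW=0,US=1,PS=0
  ⇒ fault: PAGE_NOT_PRESENT  — 2 lookups
#3 VA=0x3800E3C (r,kernel):
  L0 @0x33[28] → 0x12004  P=0,RW=0,US=1,PS=0
  ⇒ fault: PAGE_NOT_PRESENT  — 1 lookups

Entries read for #2: 2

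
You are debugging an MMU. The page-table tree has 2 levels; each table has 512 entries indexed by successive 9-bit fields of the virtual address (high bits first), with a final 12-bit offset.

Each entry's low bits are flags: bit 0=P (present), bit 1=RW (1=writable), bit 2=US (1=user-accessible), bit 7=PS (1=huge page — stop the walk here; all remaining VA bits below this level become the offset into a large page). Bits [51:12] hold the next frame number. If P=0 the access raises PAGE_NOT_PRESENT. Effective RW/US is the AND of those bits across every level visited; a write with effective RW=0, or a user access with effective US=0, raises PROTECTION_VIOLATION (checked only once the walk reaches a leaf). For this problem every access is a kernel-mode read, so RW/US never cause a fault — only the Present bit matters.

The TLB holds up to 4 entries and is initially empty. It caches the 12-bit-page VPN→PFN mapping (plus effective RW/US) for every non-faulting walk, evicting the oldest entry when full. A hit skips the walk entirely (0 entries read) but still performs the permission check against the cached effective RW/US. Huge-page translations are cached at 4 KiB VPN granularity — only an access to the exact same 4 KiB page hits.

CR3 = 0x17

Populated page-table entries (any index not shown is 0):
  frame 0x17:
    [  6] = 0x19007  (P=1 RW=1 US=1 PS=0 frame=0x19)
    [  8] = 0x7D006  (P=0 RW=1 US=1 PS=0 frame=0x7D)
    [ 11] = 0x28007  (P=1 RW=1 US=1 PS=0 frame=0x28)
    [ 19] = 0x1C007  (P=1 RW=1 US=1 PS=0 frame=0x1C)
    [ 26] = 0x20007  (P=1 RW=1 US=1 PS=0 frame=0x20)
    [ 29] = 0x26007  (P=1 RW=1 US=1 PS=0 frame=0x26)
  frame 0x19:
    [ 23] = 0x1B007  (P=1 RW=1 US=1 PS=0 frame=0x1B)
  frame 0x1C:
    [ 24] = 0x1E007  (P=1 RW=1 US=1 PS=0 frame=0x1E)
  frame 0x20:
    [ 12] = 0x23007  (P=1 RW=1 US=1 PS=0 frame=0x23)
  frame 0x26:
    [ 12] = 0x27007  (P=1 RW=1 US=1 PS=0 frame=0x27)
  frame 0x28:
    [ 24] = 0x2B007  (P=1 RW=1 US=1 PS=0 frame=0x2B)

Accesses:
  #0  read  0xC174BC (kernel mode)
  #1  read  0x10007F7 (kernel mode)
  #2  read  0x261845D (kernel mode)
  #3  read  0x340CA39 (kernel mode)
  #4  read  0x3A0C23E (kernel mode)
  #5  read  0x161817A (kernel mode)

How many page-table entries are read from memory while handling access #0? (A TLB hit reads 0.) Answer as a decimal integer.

Per-access translation:
#0 VA=0xC174BC (r,kernel):
  L0 @0x17[6] → 0x19007  P=1,RW=1,US=1,PS=0
  L1 @0x19[23] → 0x1B007  P=1,RW=1,US=1,PS=0
  → PA=0x1B4BC  (2 entries read)
#1 VA=0x10007F7 (r,kernel):
  L0 @0x17[8] → 0x7D006  P=0,RW=1,US=1,PS=0
  ⇒ fault: PAGE_NOT_PRESENT  — 1 lookups
#2 VA=0x261845D (r,kernel):
  L0 @0x17[19] → 0x1C007  P=1,RW=1,US=1,PS=0
  L1 @0x1C[24] → 0x1E007  P=1,RW=1,US=1,PS=0
  → PA=0x1E45D  (2 entries read)
#3 VA=0x340CA39 (r,kernel):
  L0 @0x17[26] → 0x20007  P=1,RW=1,US=1,PS=0
  L1 @0x20[12] → 0x23007  P=1,RW=1,US=1,PS=0
  → PA=0x23A39  (2 entries read)
#4 VA=0x3A0C23E (r,kernel):
  L0 @0x17[29] → 0x26007  P=1,RW=1,US=1,PS=0
  L1 @0x26[12] → 0x27007  P=1,RW=1,US=1,PS=0
  → PA=0x2723E  (2 entries read)
#5 VA=0x161817A (r,kernel):
  L0 @0x17[11] → 0x28007  P=1,RW=1,US=1,PS=0
  L1 @0x28[24] → 0x2B007  P=1,RW=1,US=1,PS=0
  → PA=0x2B17A  (2 entries read)

Entries read for #0: 2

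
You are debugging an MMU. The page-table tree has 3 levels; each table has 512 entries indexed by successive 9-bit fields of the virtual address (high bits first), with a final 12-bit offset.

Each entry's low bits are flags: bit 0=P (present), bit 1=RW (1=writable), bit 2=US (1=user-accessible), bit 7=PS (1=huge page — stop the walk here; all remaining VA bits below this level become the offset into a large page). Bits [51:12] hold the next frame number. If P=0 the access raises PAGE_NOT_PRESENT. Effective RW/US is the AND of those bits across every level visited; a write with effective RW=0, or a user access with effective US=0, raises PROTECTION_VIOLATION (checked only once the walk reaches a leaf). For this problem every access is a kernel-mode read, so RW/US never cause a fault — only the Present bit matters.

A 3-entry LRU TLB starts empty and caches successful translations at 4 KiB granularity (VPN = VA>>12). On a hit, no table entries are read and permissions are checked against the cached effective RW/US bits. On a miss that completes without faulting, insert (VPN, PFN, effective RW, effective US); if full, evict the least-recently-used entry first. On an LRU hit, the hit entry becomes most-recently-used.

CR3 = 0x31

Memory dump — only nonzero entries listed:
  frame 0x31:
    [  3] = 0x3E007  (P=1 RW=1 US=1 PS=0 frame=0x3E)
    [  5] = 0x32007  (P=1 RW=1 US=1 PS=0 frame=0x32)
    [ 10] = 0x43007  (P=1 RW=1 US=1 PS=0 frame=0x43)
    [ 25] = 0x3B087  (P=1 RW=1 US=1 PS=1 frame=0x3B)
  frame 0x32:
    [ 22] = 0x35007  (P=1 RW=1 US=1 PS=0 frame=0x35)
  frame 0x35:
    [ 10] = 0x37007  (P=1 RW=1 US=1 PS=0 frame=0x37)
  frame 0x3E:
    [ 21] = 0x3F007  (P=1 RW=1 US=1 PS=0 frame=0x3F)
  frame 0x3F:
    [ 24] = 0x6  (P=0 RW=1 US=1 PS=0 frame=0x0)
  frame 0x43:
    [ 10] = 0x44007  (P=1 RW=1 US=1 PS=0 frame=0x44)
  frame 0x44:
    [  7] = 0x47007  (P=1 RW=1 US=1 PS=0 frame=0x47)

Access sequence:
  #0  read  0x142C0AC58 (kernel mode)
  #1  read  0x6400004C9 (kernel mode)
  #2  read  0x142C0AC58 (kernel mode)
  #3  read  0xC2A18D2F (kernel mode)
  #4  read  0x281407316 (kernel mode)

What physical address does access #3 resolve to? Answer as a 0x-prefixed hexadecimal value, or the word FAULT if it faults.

Trace:
#0 VA=0x142C0AC58 (r,kernel):
  [0] read 0x31 idx=5: raw=0x32007 flags P=1 W=1 U=1 S=0
  [1] read 0x32 idx=22: raw=0x35007 flags P=1 W=1 U=1 S=0
  [2] read 0x35 idx=10: raw=0x37007 flags P=1 W=1 U=1 S=0
  ⇒ phys 0x37C58  [3 reads]
#1 VA=0x6400004C9 (r,kernel):
  [0] read 0x31 idx=25: raw=0x3B087 flags P=1 W=1 U=1 S=1
  ⇒ phys 0x3B4C9 (huge @L0)  [1 reads]
#2 VA=0x142C0AC58 (r,kernel):
  TLB hit vpn=0x142C0A → PA=0x37C58
#3 VA=0xC2A18D2F (r,kernel):
  [0] read 0x31 idx=3: raw=0x3E007 flags P=1 W=1 U=1 S=0
  [1] read 0x3E idx=21: raw=0x3F007 flags P=1 W=1 U=1 S=0
  [2] read 0x3F idx=24: raw=0x6 flags P=0 W=1 U=1 S=0
  → PAGE_NOT_PRESENT  (3 entries read)
#4 VA=0x281407316 (r,kernel):
  [0] read 0x31 idx=10: raw=0x43007 flags P=1 W=1 U=1 S=0
  [1] read 0x43 idx=10: raw=0x44007 flags P=1 W=1 U=1 S=0
  [2] read 0x44 idx=7: raw=0x47007 flags P=1 W=1 U=1 S=0
  ⇒ phys 0x47316  [3 reads]

Access #3 PA: FAULT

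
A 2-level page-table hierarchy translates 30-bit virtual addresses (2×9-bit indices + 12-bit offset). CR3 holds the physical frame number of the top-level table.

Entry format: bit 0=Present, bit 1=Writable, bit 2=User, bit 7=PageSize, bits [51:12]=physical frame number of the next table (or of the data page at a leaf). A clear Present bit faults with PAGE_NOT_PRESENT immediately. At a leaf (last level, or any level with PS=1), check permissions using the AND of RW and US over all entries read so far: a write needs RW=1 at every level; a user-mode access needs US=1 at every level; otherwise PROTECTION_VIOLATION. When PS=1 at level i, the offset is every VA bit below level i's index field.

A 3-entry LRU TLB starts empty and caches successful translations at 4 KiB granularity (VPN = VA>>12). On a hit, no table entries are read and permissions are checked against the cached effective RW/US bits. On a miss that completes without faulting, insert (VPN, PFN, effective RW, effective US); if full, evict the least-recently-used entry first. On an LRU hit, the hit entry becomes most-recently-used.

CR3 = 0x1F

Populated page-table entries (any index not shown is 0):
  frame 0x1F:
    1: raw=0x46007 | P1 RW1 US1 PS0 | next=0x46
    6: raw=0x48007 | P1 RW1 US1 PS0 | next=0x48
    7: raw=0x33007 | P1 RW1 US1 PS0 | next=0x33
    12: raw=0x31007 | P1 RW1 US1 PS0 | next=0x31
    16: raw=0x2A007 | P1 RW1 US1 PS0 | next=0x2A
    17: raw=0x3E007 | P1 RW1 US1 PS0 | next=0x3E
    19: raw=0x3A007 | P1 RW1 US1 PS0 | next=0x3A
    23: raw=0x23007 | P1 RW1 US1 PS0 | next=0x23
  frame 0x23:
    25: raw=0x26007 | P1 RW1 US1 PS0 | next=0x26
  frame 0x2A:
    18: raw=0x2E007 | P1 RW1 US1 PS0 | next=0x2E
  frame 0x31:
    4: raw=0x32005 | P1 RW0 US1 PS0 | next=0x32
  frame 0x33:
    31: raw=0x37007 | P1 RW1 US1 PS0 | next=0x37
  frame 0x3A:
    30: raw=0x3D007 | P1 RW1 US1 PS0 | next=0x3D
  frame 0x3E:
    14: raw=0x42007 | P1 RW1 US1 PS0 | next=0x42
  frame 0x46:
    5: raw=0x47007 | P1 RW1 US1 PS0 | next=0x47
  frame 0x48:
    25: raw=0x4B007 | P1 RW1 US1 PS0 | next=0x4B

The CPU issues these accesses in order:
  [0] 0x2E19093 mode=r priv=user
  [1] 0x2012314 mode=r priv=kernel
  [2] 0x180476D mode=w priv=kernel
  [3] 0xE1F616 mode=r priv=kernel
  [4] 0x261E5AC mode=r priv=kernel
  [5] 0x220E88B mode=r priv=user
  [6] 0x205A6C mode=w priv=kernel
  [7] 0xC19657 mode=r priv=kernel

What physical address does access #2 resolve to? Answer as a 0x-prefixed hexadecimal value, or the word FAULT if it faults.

Trace:
#0 VA=0x2E19093 (r,user):
  [0] read 0x1F idx=23: raw=0x23007 flags P=1 W=1 U=1 S=0
  [1] read 0x23 idx=25: raw=0x26007 flags P=1 W=1 U=1 S=0
  ⇒ phys 0x26093  [2 reads]
#1 VA=0x2012314 (r,kernel):
  [0] read 0x1F idx=16: raw=0x2A007 flags P=1 W=1 U=1 S=0
  [1] read 0x2A idx=18: raw=0x2E007 flags P=1 W=1 U=1 S=0
  ⇒ phys 0x2E314  [2 reads]
#2 VA=0x180476D (w,kernel):
  [0] read 0x1F idx=12: raw=0x31007 flags P=1 W=1 U=1 S=0
  [1] read 0x31 idx=4: raw=0x32005 flags P=1 W=0 U=1 S=0
  ⇒ fault: PROTECTION_VIOLATION  — 2 lookups
#3 VA=0xE1F616 (r,kernel):
  [0] read 0x1F idx=7: raw=0x33007 flags P=1 W=1 U=1 S=0
  [1] read 0x33 idx=31: raw=0x37007 flags P=1 W=1 U=1 S=0
  ⇒ phys 0x37616  [2 reads]
#4 VA=0x261E5AC (r,kernel):
  [0] read 0x1F idx=19: raw=0x3A007 flags P=1 W=1 U=1 S=0
  [1] read 0x3A idx=30: raw=0x3D007 flags P=1 W=1 U=1 S=0
  ⇒ phys 0x3D5AC  [2 reads]
#5 VA=0x220E88B (r,user):
  [0] read 0x1F idx=17: raw=0x3E007 flags P=1 W=1 U=1 S=0
  [1] read 0x3E idx=14: raw=0x42007 flags P=1 W=1 U=1 S=0
  ⇒ phys 0x4288B  [2 reads]
#6 VA=0x205A6C (w,kernel):
  [0] read 0x1F idx=1: raw=0x46007 flags P=1 W=1 U=1 S=0
  [1] read 0x46 idx=5: raw=0x47007 flags P=1 W=1 U=1 S=0
  ⇒ phys 0x47A6C  [2 reads]
#7 VA=0xC19657 (r,kernel):
  [0] read 0x1F idx=6: raw=0x48007 flags P=1 W=1 U=1 S=0
  [1] read 0x48 idx=25: raw=0x4B007 flags P=1 W=1 U=1 S=0
  ⇒ phys 0x4B657  [2 reads]

Access #2 PA: FAULT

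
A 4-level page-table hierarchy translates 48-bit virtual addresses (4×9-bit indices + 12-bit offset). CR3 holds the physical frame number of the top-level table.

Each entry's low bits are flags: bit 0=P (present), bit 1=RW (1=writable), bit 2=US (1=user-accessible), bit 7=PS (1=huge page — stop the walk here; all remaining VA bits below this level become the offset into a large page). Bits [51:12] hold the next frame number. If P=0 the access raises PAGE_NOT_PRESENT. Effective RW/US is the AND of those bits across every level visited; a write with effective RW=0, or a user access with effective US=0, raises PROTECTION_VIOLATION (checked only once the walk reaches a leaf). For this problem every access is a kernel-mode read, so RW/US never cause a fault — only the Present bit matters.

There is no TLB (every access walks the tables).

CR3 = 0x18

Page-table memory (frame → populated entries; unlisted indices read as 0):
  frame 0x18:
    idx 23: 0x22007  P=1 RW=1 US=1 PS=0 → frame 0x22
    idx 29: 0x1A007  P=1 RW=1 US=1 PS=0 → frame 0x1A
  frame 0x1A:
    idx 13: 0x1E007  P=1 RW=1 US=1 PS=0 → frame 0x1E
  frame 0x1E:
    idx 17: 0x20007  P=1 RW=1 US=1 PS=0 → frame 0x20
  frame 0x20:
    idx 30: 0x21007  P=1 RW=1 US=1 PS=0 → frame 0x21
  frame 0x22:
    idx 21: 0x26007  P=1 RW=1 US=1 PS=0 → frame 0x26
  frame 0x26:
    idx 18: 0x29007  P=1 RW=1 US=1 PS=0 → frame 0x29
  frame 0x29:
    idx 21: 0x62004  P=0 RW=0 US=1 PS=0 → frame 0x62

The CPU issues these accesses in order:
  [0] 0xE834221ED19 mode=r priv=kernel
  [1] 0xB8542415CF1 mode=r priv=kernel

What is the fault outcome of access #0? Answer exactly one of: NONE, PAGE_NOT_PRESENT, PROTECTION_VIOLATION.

Walk each access:
#0 VA=0xE834221ED19 (r,kernel):
  L0: frame=0x18 idx=29 entry=0x1A007 [P=1 RW=1 US=1 PS=0]
  L1: frame=0x1A idx=13 entry=0x1E007 [P=1 RW=1 US=1 PS=0]
  L2: frame=0x1E idx=17 entry=0x20007 [P=1 RW=1 US=1 PS=0]
  L3: frame=0x20 idx=30 entry=0x21007 [P=1 RW=1 US=1 PS=0]
  → PA=0x21D19  (4 entries read)
#1 VA=0xB8542415CF1 (r,kernel):
  L0: frame=0x18 idx=23 entry=0x22007 [P=1 RW=1 US=1 PS=0]
  L1: frame=0x22 idx=21 entry=0x26007 [P=1 RW=1 US=1 PS=0]
  L2: frame=0x26 idx=18 entry=0x29007 [P=1 RW=1 US=1 PS=0]
  L3: frame=0x29 idx=21 entry=0x62004 [P=0 RW=0 US=1 PS=0]
  → PAGE_NOT_PRESENT  (4 entries read)

Access #0 fault: NONE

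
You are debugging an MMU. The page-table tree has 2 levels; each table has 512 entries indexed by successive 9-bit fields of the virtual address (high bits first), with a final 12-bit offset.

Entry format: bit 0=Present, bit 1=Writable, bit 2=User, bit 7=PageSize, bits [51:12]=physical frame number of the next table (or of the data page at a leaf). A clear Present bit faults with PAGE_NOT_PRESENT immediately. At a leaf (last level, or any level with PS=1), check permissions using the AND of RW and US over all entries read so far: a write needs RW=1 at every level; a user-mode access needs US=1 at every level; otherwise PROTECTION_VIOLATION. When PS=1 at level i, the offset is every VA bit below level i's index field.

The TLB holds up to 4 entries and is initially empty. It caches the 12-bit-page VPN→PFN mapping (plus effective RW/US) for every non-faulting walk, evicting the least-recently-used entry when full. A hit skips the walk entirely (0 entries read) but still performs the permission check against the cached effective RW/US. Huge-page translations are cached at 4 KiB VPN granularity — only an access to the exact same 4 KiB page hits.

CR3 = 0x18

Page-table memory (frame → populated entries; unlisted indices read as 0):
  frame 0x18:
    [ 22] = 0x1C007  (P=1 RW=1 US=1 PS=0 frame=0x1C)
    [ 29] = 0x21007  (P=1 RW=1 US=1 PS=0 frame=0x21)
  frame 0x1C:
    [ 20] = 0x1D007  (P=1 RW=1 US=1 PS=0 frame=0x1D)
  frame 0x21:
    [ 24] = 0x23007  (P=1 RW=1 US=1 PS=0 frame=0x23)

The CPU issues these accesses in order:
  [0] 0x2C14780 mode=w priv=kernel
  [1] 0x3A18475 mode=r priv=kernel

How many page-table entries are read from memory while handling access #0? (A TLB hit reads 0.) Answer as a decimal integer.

Walk each access:
#0 VA=0x2C14780 (w,kernel):
  L0: frame=0x18 idx=22 entry=0x1C007 [P=1 RW=1 US=1 PS=0]
  L1: frame=0x1C idx=20 entry=0x1D007 [P=1 RW=1 US=1 PS=0]
  ⇒ phys 0x1D780  [2 reads]
#1 VA=0x3A18475 (r,kernel):
  L0: frame=0x18 idx=29 entry=0x21007 [P=1 RW=1 US=1 PS=0]
  L1: frame=0x21 idx=24 entry=0x23007 [P=1 RW=1 US=1 PS=0]
  ⇒ phys 0x23475  [2 reads]

Entries read for #0: 2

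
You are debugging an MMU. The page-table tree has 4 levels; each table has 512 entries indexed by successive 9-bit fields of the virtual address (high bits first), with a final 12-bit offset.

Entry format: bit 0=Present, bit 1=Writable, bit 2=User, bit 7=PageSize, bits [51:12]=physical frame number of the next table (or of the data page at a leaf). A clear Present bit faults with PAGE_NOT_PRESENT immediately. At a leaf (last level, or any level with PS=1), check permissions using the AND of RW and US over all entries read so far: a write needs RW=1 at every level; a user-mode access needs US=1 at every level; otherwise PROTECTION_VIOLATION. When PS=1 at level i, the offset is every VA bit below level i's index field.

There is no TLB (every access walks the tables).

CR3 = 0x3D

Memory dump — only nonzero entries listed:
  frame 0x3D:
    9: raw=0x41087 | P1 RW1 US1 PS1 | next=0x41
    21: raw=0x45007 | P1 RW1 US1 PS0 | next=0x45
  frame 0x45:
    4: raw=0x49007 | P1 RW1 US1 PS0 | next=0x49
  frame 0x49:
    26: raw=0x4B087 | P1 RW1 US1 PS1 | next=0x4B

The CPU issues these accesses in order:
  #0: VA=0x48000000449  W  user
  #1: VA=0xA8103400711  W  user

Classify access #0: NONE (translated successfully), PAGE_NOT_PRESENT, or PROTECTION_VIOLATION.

Per-access translation:
#0 VA=0x48000000449 (w,user):
  [0] read 0x3D idx=9: raw=0x41087 flags P=1 W=1 U=1 S=1
  ⇒ phys 0x41449 (huge @L0)  [1 reads]
#1 VA=0xA8103400711 (w,user):
  [0] read 0x3D idx=21: raw=0x45007 flags P=1 W=1 U=1 S=0
  [1] read 0x45 idx=4: raw=0x49007 flags P=1 W=1 U=1 S=0
  [2] read 0x49 idx=26: raw=0x4B087 flags P=1 W=1 U=1 S=1
  ⇒ phys 0x4B711 (huge @L2)  [3 reads]

Access #0 fault: NONE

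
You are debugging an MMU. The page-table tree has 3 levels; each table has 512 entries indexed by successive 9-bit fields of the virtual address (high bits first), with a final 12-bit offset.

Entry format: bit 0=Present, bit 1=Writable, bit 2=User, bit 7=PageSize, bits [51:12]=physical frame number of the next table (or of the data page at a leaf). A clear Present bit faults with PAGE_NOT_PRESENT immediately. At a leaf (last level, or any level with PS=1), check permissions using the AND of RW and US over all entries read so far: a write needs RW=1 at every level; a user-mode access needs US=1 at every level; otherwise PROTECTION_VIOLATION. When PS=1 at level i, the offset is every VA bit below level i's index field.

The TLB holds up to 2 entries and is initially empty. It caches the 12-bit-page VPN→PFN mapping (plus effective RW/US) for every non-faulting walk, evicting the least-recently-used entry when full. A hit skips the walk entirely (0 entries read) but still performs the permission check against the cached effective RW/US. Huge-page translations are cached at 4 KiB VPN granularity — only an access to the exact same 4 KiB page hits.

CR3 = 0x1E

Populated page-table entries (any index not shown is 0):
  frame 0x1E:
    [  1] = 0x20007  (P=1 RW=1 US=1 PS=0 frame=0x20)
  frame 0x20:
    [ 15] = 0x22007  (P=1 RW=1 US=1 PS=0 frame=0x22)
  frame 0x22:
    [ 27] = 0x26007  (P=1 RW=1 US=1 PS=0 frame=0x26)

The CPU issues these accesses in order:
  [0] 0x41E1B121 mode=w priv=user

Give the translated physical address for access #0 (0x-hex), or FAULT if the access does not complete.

Per-access translation:
#0 VA=0x41E1B121 (w,user):
  L0: frame=0x1E idx=1 entry=0x20007 [P=1 RW=1 US=1 PS=0]
  L1: frame=0x20 idx=15 entry=0x22007 [P=1 RW=1 US=1 PS=0]
  L2: frame=0x22 idx=27 entry=0x26007 [P=1 RW=1 US=1 PS=0]
  ✓ 0x26121  — 3 lookups

Access #0 PA: 0x26121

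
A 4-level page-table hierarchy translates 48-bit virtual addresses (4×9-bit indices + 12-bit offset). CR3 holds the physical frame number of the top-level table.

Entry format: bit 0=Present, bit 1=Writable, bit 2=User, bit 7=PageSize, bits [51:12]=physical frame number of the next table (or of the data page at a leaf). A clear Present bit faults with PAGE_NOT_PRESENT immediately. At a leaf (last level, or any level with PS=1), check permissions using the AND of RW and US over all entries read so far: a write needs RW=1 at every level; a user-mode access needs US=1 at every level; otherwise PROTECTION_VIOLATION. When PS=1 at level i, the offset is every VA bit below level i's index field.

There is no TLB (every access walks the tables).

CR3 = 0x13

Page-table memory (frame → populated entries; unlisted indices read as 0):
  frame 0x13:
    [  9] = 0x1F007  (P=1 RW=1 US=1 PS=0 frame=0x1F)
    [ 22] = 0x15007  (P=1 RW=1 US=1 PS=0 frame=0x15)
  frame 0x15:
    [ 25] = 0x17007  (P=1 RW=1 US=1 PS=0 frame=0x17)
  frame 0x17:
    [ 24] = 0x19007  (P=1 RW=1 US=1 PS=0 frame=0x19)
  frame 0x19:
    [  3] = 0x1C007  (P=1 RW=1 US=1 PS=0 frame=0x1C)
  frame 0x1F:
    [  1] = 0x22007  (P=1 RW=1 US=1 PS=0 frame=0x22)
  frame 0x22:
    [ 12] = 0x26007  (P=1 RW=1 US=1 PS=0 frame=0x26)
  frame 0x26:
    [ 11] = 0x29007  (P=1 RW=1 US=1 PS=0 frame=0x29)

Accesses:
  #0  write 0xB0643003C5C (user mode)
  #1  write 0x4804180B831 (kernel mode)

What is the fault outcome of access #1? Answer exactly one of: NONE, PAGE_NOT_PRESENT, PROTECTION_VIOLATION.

Walk each access:
#0 VA=0xB0643003C5C (w,user):
  [0] read 0x13 idx=22: raw=0x15007 flags P=1 W=1 U=1 S=0
  [1] read 0x15 idx=25: raw=0x17007 flags P=1 W=1 U=1 S=0
  [2] read 0x17 idx=24: raw=0x19007 flags P=1 W=1 U=1 S=0
  [3] read 0x19 idx=3: raw=0x1C007 flags P=1 W=1 U=1 S=0
  ⇒ phys 0x1CC5C  [4 reads]
#1 VA=0x4804180B831 (w,kernel):
  [0] read 0x13 idx=9: raw=0x1F007 flags P=1 W=1 U=1 S=0
  [1] read 0x1F idx=1: raw=0x22007 flags P=1 W=1 U=1 S=0
  [2] read 0x22 idx=12: raw=0x26007 flags P=1 W=1 U=1 S=0
  [3] read 0x26 idx=11: raw=0x29007 flags P=1 W=1 U=1 S=0
  ⇒ phys 0x29831  [4 reads]

Access #1 fault: NONE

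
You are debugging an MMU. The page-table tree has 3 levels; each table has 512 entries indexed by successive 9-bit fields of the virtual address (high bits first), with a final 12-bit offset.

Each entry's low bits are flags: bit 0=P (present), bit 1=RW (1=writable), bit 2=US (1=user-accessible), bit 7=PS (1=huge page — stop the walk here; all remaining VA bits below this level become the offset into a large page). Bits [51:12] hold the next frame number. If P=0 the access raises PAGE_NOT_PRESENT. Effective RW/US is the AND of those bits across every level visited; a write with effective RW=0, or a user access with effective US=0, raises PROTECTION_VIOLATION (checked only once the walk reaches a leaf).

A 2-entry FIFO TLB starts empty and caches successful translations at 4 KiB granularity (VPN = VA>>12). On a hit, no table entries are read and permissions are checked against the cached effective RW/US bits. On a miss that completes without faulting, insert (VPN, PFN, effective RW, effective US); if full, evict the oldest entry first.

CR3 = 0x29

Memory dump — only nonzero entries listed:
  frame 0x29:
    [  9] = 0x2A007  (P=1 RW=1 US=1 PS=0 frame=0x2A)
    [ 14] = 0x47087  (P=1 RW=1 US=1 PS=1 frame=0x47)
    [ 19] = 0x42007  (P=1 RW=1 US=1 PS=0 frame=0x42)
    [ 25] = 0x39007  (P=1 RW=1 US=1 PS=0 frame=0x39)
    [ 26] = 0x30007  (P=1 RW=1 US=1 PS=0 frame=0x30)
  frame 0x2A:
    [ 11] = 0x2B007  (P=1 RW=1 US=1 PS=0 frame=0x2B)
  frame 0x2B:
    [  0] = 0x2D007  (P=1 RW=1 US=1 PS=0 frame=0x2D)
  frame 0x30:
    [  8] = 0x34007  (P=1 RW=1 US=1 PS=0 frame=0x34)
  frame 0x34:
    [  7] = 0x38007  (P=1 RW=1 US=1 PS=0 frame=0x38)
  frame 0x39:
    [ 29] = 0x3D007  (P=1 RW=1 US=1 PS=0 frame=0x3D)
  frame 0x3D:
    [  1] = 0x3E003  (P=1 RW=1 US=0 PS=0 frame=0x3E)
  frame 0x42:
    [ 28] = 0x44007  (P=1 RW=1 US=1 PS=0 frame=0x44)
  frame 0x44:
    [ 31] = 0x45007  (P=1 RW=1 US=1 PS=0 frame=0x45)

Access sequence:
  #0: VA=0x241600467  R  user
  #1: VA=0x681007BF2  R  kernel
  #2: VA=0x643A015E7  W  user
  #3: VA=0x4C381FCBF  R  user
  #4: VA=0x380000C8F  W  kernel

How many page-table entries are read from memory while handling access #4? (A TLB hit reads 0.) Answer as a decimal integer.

Trace:
#0 VA=0x241600467 (r,user):
  [0] read 0x29 idx=9: raw=0x2A007 flags P=1 W=1 U=1 S=0
  [1] read 0x2A idx=11: raw=0x2B007 flags P=1 W=1 U=1 S=0
  [2] read 0x2B idx=0: raw=0x2D007 flags P=1 W=1 U=1 S=0
  → PA=0x2D467  (3 entries read)
#1 VA=0x681007BF2 (r,kernel):
  [0] read 0x29 idx=26: raw=0x30007 flags P=1 W=1 U=1 S=0
  [1] read 0x30 idx=8: raw=0x34007 flags P=1 W=1 U=1 S=0
  [2] read 0x34 idx=7: raw=0x38007 flags P=1 W=1 U=1 S=0
  → PA=0x38BF2  (3 entries read)
#2 VA=0x643A015E7 (w,user):
  [0] read 0x29 idx=25: raw=0x39007 flags P=1 W=1 U=1 S=0
  [1] read 0x39 idx=29: raw=0x3D007 flags P=1 W=1 U=1 S=0
  [2] read 0x3D idx=1: raw=0x3E003 flags P=1 W=1 U=0 S=0
  ✗ PROTECTION_VIOLATION  [3 reads]
#3 VA=0x4C381FCBF (r,user):
  [0] read 0x29 idx=19: raw=0x42007 flags P=1 W=1 U=1 S=0
  [1] read 0x42 idx=28: raw=0x44007 flags P=1 W=1 U=1 S=0
  [2] read 0x44 idx=31: raw=0x45007 flags P=1 W=1 U=1 S=0
  → PA=0x45CBF  (3 entries read)
#4 VA=0x380000C8F (w,kernel):
  [0] read 0x29 idx=14: raw=0x47087 flags P=1 W=1 U=1 S=1
  → PA=0x47C8F (huge @L0)  (1 entries read)

Entries read for #4: 1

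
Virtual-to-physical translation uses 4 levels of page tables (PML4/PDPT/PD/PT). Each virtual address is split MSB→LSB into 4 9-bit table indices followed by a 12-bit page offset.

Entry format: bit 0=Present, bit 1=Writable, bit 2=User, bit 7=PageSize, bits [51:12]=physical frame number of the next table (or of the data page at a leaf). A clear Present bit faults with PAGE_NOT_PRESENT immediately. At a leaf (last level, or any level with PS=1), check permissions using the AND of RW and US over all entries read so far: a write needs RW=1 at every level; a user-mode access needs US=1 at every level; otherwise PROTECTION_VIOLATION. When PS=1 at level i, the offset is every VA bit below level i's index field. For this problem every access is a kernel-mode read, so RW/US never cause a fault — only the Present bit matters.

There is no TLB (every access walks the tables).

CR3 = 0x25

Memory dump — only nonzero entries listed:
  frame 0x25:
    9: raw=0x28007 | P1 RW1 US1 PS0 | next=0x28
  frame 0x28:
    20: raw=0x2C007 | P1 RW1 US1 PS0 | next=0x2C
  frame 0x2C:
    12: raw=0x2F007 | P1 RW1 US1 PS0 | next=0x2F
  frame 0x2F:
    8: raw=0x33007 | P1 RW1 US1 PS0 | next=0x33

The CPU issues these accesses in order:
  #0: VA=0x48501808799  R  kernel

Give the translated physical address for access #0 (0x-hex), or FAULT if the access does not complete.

Trace:
#0 VA=0x48501808799 (r,kernel):
  [0] read 0x25 idx=9: raw=0x28007 flags P=1 W=1 U=1 S=0
  [1] read 0x28 idx=20: raw=0x2C007 flags P=1 W=1 U=1 S=0
  [2] read 0x2C idx=12: raw=0x2F007 flags P=1 W=1 U=1 S=0
  [3] read 0x2F idx=8: raw=0x33007 flags P=1 W=1 U=1 S=0
  → PA=0x33799  (4 entries read)

Access #0 PA: 0x33799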